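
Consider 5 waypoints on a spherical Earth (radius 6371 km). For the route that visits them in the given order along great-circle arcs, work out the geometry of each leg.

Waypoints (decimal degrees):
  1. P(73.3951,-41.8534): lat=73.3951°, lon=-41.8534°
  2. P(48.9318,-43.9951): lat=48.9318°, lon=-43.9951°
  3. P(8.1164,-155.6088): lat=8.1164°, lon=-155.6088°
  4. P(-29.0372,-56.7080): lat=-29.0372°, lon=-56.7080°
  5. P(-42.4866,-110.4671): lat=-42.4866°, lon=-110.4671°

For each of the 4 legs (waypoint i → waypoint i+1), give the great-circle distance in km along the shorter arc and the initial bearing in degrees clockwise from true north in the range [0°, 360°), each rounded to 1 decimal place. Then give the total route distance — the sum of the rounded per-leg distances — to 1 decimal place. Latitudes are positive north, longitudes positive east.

Leg 1: dist=2722.2 km, bearing=183.4°
Leg 2: dist=10858.2 km, bearing=291.8°
Leg 3: dist=11306.3 km, bearing=118.1°
Leg 4: dist=4986.8 km, bearing=237.5°
Total: 29873.5 km

Leg 1: φ1=1.2809861, φ2=0.8540210, Δφ=-0.4269651, Δλ=-0.0373797 rad; a=sin²(Δφ/2)+cosφ1·cosφ2·sin²(Δλ/2)=0.0449522165; c=2·atan2(√a, √(1-a))=0.427281707; dist=6371·c=2722.212 ≈ 2722.2 km; running total=2722.2 km
Leg 1 bearing: y=sinΔλ·cosφ2=-0.02455114, x=cosφ1·sinφ2-sinφ1·cosφ2·cosΔλ=-0.41367052; θ=atan2(y, x)=-176.6035° <0 so +360° → 183.3965° ≈ 183.4°
Leg 2: φ1=0.8540210, φ2=0.1416579, Δφ=-0.7123631, Δλ=-1.9480266 rad; a=sin²(Δφ/2)+cosφ1·cosφ2·sin²(Δλ/2)=0.5665605224; c=2·atan2(√a, √(1-a))=1.704313718; dist=6371·c=10858.183 ≈ 10858.2 km; running total=13580.4 km
Leg 2 bearing: y=sinΔλ·cosφ2=-0.92037601, x=cosφ1·sinφ2-sinφ1·cosφ2·cosΔλ=0.36767755; θ=atan2(y, x)=-68.2240° <0 so +360° → 291.7760° ≈ 291.8°
Leg 3: φ1=0.1416579, φ2=-0.5067947, Δφ=-0.6484526, Δλ=1.7261446 rad; a=sin²(Δφ/2)+cosφ1·cosφ2·sin²(Δλ/2)=0.6012244390; c=2·atan2(√a, √(1-a))=1.774654264; dist=6371·c=11306.322 ≈ 11306.3 km; running total=24886.7 km
Leg 3 bearing: y=sinΔλ·cosφ2=0.86377612, x=cosφ1·sinφ2-sinφ1·cosφ2·cosΔλ=-0.46141659; θ=atan2(y, x)=118.1105° ≈ 118.1°
Leg 4: φ1=-0.5067947, φ2=-0.7415311, Δφ=-0.2347363, Δλ=-0.9382733 rad; a=sin²(Δφ/2)+cosφ1·cosφ2·sin²(Δλ/2)=0.1455036040; c=2·atan2(√a, √(1-a))=0.782727372; dist=6371·c=4986.756 ≈ 4986.8 km; running total=29873.5 km
Leg 4 bearing: y=sinΔλ·cosφ2=-0.59476998, x=cosφ1·sinφ2-sinφ1·cosφ2·cosΔλ=-0.37891673; θ=atan2(y, x)=-122.5004° <0 so +360° → 237.4996° ≈ 237.5°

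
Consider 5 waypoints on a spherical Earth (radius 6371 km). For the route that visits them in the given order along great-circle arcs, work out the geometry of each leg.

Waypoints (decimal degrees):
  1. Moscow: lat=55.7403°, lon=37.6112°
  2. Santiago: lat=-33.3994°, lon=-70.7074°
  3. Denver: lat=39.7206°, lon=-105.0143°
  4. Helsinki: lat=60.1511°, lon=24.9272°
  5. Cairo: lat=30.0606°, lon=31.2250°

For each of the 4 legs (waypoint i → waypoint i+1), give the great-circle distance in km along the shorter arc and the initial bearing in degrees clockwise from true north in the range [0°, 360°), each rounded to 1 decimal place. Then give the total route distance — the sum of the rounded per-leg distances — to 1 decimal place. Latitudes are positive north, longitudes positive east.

Leg 1: dist=14128.6 km, bearing=263.3°
Leg 2: dist=8863.2 km, bearing=333.9°
Leg 3: dist=8009.5 km, bearing=23.7°
Leg 4: dist=3378.8 km, bearing=169.2°
Total: 34380.1 km

Leg 1: φ1=0.9728518, φ2=-0.5829295, Δφ=-1.5557813, Δλ=-1.8905162 rad; a=sin²(Δφ/2)+cosφ1·cosφ2·sin²(Δλ/2)=0.8013379965; c=2·atan2(√a, √(1-a))=2.217646640; dist=6371·c=14128.627 ≈ 14128.6 km; running total=14128.6 km
Leg 1 bearing: y=sinΔλ·cosφ2=-0.79254616, x=cosφ1·sinφ2-sinφ1·cosφ2·cosΔλ=-0.09301733; θ=atan2(y, x)=-96.6939° <0 so +360° → 263.3061° ≈ 263.3°
Leg 2: φ1=-0.5829295, φ2=0.6932553, Δφ=1.2761847, Δλ=-0.5987684 rad; a=sin²(Δφ/2)+cosφ1·cosφ2·sin²(Δλ/2)=0.4106726875; c=2·atan2(√a, √(1-a))=1.391177419; dist=6371·c=8863.191 ≈ 8863.2 km; running total=22991.8 km
Leg 2 bearing: y=sinΔλ·cosφ2=-0.43352376, x=cosφ1·sinφ2-sinφ1·cosφ2·cosΔλ=0.88325516; θ=atan2(y, x)=-26.1430° <0 so +360° → 333.8570° ≈ 333.9°
Leg 3: φ1=0.6932553, φ2=1.0498347, Δφ=0.3565795, Δλ=2.2679070 rad; a=sin²(Δφ/2)+cosφ1·cosφ2·sin²(Δλ/2)=0.3457537141; c=2·atan2(√a, √(1-a))=1.257188423; dist=6371·c=8009.547 ≈ 8009.5 km; running total=31001.3 km
Leg 3 bearing: y=sinΔλ·cosφ2=0.38159779, x=cosφ1·sinφ2-sinφ1·cosφ2·cosΔλ=0.87132971; θ=atan2(y, x)=23.6510° ≈ 23.7°
Leg 4: φ1=1.0498347, φ2=0.5246564, Δφ=-0.5251783, Δλ=0.1099173 rad; a=sin²(Δφ/2)+cosφ1·cosφ2·sin²(Δλ/2)=0.0686825307; c=2·atan2(√a, √(1-a))=0.530340397; dist=6371·c=3378.799 ≈ 3378.8 km; running total=34380.1 km
Leg 4 bearing: y=sinΔλ·cosφ2=0.09494158, x=cosφ1·sinφ2-sinφ1·cosφ2·cosΔλ=-0.49683705; θ=atan2(y, x)=169.1817° ≈ 169.2°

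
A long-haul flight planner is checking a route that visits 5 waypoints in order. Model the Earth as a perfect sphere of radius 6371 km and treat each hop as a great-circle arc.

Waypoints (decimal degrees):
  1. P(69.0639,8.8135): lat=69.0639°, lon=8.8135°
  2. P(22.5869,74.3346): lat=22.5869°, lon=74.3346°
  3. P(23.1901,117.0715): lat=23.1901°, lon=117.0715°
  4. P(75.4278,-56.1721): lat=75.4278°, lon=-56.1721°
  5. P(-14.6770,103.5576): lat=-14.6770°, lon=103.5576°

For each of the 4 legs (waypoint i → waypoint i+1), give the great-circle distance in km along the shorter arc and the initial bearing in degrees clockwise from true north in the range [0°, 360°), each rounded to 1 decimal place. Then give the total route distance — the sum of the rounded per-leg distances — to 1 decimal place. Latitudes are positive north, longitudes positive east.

Leg 1: dist=6705.3 km, bearing=104.7°
Leg 2: dist=4362.4 km, bearing=80.5°
Leg 3: dist=9038.9 km, bearing=358.3°
Leg 4: dist=13150.4 km, bearing=22.4°
Total: 33257.0 km

Leg 1: φ1=1.2053924, φ2=0.3942158, Δφ=-0.8111767, Δλ=1.1435589 rad; a=sin²(Δφ/2)+cosφ1·cosφ2·sin²(Δλ/2)=0.2522843116; c=2·atan2(√a, √(1-a))=1.052464958; dist=6371·c=6705.254 ≈ 6705.3 km; running total=6705.3 km
Leg 1 bearing: y=sinΔλ·cosφ2=0.84030642, x=cosφ1·sinφ2-sinφ1·cosφ2·cosΔλ=-0.22007469; θ=atan2(y, x)=104.6760° ≈ 104.7°
Leg 2: φ1=0.3942158, φ2=0.4047436, Δφ=0.0105278, Δλ=0.7458996 rad; a=sin²(Δφ/2)+cosφ1·cosφ2·sin²(Δλ/2)=0.1127019293; c=2·atan2(√a, √(1-a))=0.684720037; dist=6371·c=4362.351 ≈ 4362.4 km; running total=11067.7 km
Leg 2 bearing: y=sinΔλ·cosφ2=0.62380160, x=cosφ1·sinφ2-sinφ1·cosφ2·cosΔλ=0.10427069; θ=atan2(y, x)=80.5105° ≈ 80.5°
Leg 3: φ1=0.4047436, φ2=1.3164635, Δφ=0.9117199, Δλ=-3.0236712 rad; a=sin²(Δφ/2)+cosφ1·cosφ2·sin²(Δλ/2)=0.4242748286; c=2·atan2(√a, √(1-a))=1.418760950; dist=6371·c=9038.926 ≈ 9038.9 km; running total=20106.6 km
Leg 3 bearing: y=sinΔλ·cosφ2=-0.02960029, x=cosφ1·sinφ2-sinφ1·cosφ2·cosΔλ=0.98802157; θ=atan2(y, x)=-1.7160° <0 so +360° → 358.2840° ≈ 358.3°
Leg 4: φ1=1.3164635, φ2=-0.2561620, Δφ=-1.5726254, Δλ=2.7878092 rad; a=sin²(Δφ/2)+cosφ1·cosφ2·sin²(Δλ/2)=0.7367677943; c=2·atan2(√a, √(1-a))=2.064096974; dist=6371·c=13150.362 ≈ 13150.4 km; running total=33257.0 km
Leg 4 bearing: y=sinΔλ·cosφ2=0.33514463, x=cosφ1·sinφ2-sinφ1·cosφ2·cosΔλ=0.81451956; θ=atan2(y, x)=22.3654° ≈ 22.4°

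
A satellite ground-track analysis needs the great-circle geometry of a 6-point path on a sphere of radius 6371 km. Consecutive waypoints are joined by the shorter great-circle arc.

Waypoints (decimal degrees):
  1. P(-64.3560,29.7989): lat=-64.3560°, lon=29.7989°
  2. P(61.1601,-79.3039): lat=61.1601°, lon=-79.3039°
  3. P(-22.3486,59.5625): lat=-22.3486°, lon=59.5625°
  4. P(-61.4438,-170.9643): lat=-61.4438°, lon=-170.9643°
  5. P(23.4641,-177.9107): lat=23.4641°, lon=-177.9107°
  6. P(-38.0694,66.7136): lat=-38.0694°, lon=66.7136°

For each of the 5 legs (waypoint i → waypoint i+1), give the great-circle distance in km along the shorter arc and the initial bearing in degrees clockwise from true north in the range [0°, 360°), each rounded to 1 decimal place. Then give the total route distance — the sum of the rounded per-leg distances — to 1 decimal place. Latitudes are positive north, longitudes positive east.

Leg 1: φ1=-1.1232241, φ2=1.0674451, Δφ=2.1906692, Δλ=-1.9042031 rad; a=sin²(Δφ/2)+cosφ1·cosφ2·sin²(Δλ/2)=0.9290033699; c=2·atan2(√a, √(1-a))=2.602172661; dist=6371·c=16578.442 ≈ 16578.4 km; running total=16578.4 km
Leg 1 bearing: y=sinΔλ·cosφ2=-0.45580144, x=cosφ1·sinφ2-sinφ1·cosφ2·cosΔλ=0.23678995; θ=atan2(y, x)=-62.5480° <0 so +360° → 297.4520° ≈ 297.5°
Leg 2: φ1=1.0674451, φ2=-0.3900567, Δφ=-1.4575018, Δλ=2.4236759 rad; a=sin²(Δφ/2)+cosφ1·cosφ2·sin²(Δλ/2)=0.8345484081; c=2·atan2(√a, √(1-a))=2.303789144; dist=6371·c=14677.441 ≈ 14677.4 km; running total=31255.8 km
Leg 2 bearing: y=sinΔλ·cosφ2=0.60840678, x=cosφ1·sinφ2-sinφ1·cosφ2·cosΔλ=0.42679110; θ=atan2(y, x)=54.9507° ≈ 55.0°
Leg 3: φ1=-0.3900567, φ2=-1.0723966, Δφ=-0.6823400, Δλ=-4.0234517 rad; a=sin²(Δφ/2)+cosφ1·cosφ2·sin²(Δλ/2)=0.4735381301; c=2·atan2(√a, √(1-a))=1.517847850; dist=6371·c=9670.209 ≈ 9670.2 km; running total=40926.0 km
Leg 3 bearing: y=sinΔλ·cosφ2=0.36899458, x=cosφ1·sinφ2-sinφ1·cosφ2·cosΔλ=-0.92792353; θ=atan2(y, x)=158.3144° ≈ 158.3°
Leg 4: φ1=-1.0723966, φ2=0.4095258, Δφ=1.4819224, Δλ=-0.1212376 rad; a=sin²(Δφ/2)+cosφ1·cosφ2·sin²(Δλ/2)=0.4572308486; c=2·atan2(√a, √(1-a))=1.485153368; dist=6371·c=9461.912 ≈ 9461.9 km; running total=50387.9 km
Leg 4 bearing: y=sinΔλ·cosφ2=-0.11094014, x=cosφ1·sinφ2-sinφ1·cosφ2·cosΔλ=0.99013912; θ=atan2(y, x)=-6.3930° <0 so +360° → 353.6070° ≈ 353.6°
Leg 5: φ1=0.4095258, φ2=-0.6644364, Δφ=-1.0739622, Δλ=4.2694995 rad; a=sin²(Δφ/2)+cosφ1·cosφ2·sin²(Δλ/2)=0.7775029443; c=2·atan2(√a, √(1-a))=2.159166372; dist=6371·c=13756.049 ≈ 13756.0 km; running total=64143.9 km
Leg 5 bearing: y=sinΔλ·cosφ2=-0.71130692, x=cosφ1·sinφ2-sinφ1·cosφ2·cosΔλ=-0.43128985; θ=atan2(y, x)=-121.2299° <0 so +360° → 238.7701° ≈ 238.8°

Leg 1: dist=16578.4 km, bearing=297.5°
Leg 2: dist=14677.4 km, bearing=55.0°
Leg 3: dist=9670.2 km, bearing=158.3°
Leg 4: dist=9461.9 km, bearing=353.6°
Leg 5: dist=13756.0 km, bearing=238.8°
Total: 64143.9 km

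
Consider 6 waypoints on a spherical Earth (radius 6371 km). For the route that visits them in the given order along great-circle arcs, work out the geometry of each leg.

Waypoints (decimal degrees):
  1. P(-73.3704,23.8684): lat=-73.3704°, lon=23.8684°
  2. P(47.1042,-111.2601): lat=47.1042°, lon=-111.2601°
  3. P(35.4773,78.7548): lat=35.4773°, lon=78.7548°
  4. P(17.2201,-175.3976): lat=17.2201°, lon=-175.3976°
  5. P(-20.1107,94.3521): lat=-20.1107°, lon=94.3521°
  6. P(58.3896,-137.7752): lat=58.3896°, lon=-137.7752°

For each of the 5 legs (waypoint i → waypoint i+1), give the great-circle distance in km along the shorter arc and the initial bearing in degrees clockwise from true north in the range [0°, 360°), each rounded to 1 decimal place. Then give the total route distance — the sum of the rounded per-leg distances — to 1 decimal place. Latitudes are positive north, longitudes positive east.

Leg 1: dist=16361.3 km, bearing=242.3°
Leg 2: dist=10778.2 km, bearing=351.8°
Leg 3: dist=10266.2 km, bearing=66.9°
Leg 4: dist=10682.3 km, bearing=250.8°
Leg 5: dist=14067.4 km, bearing=31.0°
Total: 62155.4 km

Leg 1: φ1=-1.2805551, φ2=0.8221234, Δφ=2.1026784, Δλ=-2.3584372 rad; a=sin²(Δφ/2)+cosφ1·cosφ2·sin²(Δλ/2)=0.9200009487; c=2·atan2(√a, √(1-a))=2.568083046; dist=6371·c=16361.257 ≈ 16361.3 km; running total=16361.3 km
Leg 1 bearing: y=sinΔλ·cosφ2=-0.48022372, x=cosφ1·sinφ2-sinφ1·cosφ2·cosΔλ=-0.25255097; θ=atan2(y, x)=-117.7400° <0 so +360° → 242.2600° ≈ 242.3°
Leg 2: φ1=0.8221234, φ2=0.6191957, Δφ=-0.2029277, Δλ=3.3163856 rad; a=sin²(Δφ/2)+cosφ1·cosφ2·sin²(Δλ/2)=0.5603348505; c=2·atan2(√a, √(1-a))=1.691760812; dist=6371·c=10778.208 ≈ 10778.2 km; running total=27139.5 km
Leg 2 bearing: y=sinΔλ·cosφ2=-0.14161817, x=cosφ1·sinφ2-sinφ1·cosφ2·cosΔλ=0.98253912; θ=atan2(y, x)=-8.2018° <0 so +360° → 351.7982° ≈ 351.8°
Leg 3: φ1=0.6191957, φ2=0.3005474, Δφ=-0.3186483, Δλ=-4.4357962 rad; a=sin²(Δφ/2)+cosφ1·cosφ2·sin²(Δλ/2)=0.5202975691; c=2·atan2(√a, √(1-a))=1.611402623; dist=6371·c=10266.246 ≈ 10266.2 km; running total=37405.7 km
Leg 3 bearing: y=sinΔλ·cosφ2=0.91886977, x=cosφ1·sinφ2-sinφ1·cosφ2·cosΔλ=0.39246704; θ=atan2(y, x)=66.8717° ≈ 66.9°
Leg 4: φ1=0.3005474, φ2=-0.3509979, Δφ=-0.6515454, Δλ=4.7080204 rad; a=sin²(Δφ/2)+cosφ1·cosφ2·sin²(Δλ/2)=0.5528541648; c=2·atan2(√a, √(1-a))=1.676702522; dist=6371·c=10682.272 ≈ 10682.3 km; running total=48088.0 km
Leg 4 bearing: y=sinΔλ·cosφ2=-0.93902110, x=cosφ1·sinφ2-sinφ1·cosφ2·cosΔλ=-0.32720808; θ=atan2(y, x)=-109.2112° <0 so +360° → 250.7888° ≈ 250.8°
Leg 5: φ1=-0.3509979, φ2=1.0190908, Δφ=1.3700887, Δλ=-4.0513857 rad; a=sin²(Δφ/2)+cosφ1·cosφ2·sin²(Δλ/2)=0.7974884723; c=2·atan2(√a, √(1-a))=2.208033290; dist=6371·c=14067.380 ≈ 14067.4 km; running total=62155.4 km
Leg 5 bearing: y=sinΔλ·cosφ2=0.41374429, x=cosφ1·sinφ2-sinφ1·cosφ2·cosΔλ=0.68907046; θ=atan2(y, x)=30.9822° ≈ 31.0°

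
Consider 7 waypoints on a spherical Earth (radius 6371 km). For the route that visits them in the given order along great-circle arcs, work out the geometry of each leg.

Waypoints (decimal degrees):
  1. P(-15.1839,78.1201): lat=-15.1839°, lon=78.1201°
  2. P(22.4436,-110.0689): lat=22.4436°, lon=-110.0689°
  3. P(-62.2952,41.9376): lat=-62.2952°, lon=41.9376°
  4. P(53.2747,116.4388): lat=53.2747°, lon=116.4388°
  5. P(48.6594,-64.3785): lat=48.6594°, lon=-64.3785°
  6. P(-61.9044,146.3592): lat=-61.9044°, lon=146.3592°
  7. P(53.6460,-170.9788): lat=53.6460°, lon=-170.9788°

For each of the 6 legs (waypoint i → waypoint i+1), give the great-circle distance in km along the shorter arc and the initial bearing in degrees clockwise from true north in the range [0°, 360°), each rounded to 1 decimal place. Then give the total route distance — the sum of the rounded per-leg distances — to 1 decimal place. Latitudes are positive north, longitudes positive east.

Leg 1: dist=18834.8 km, bearing=45.6°
Leg 2: dist=15105.0 km, bearing=161.7°
Leg 3: dist=14393.6 km, bearing=48.3°
Leg 4: dist=8680.3 km, bearing=0.6°
Leg 5: dist=17611.9 km, bearing=220.8°
Leg 6: dist=13381.6 km, bearing=27.7°
Total: 88007.2 km

Leg 1: φ1=-0.2650090, φ2=0.3917147, Δφ=0.6567238, Δλ=-3.2845177 rad; a=sin²(Δφ/2)+cosφ1·cosφ2·sin²(Δλ/2)=0.9914442390; c=2·atan2(√a, √(1-a))=2.956333125; dist=6371·c=18834.798 ≈ 18834.8 km; running total=18834.8 km
Leg 1 bearing: y=sinΔλ·cosφ2=0.13164998, x=cosφ1·sinφ2-sinφ1·cosφ2·cosΔλ=0.12883525; θ=atan2(y, x)=45.6191° ≈ 45.6°
Leg 2: φ1=0.3917147, φ2=-1.0872563, Δφ=-1.4789711, Δλ=2.6530139 rad; a=sin²(Δφ/2)+cosφ1·cosφ2·sin²(Δλ/2)=0.8587160118; c=2·atan2(√a, √(1-a))=2.370905321; dist=6371·c=15105.038 ≈ 15105.0 km; running total=33939.8 km
Leg 2 bearing: y=sinΔλ·cosφ2=0.21821837, x=cosφ1·sinφ2-sinφ1·cosφ2·cosΔλ=-0.66156786; θ=atan2(y, x)=161.7448° ≈ 161.7°
Leg 3: φ1=-1.0872563, φ2=0.9298189, Δφ=2.0170753, Δλ=1.3002912 rad; a=sin²(Δφ/2)+cosφ1·cosφ2·sin²(Δλ/2)=0.8176663647; c=2·atan2(√a, √(1-a))=2.259235634; dist=6371·c=14393.590 ≈ 14393.6 km; running total=48333.4 km
Leg 3 bearing: y=sinΔλ·cosφ2=0.57623424, x=cosφ1·sinφ2-sinφ1·cosφ2·cosΔλ=0.51410740; θ=atan2(y, x)=48.2611° ≈ 48.3°
Leg 4: φ1=0.9298189, φ2=0.8492667, Δφ=-0.0805522, Δλ=-3.1558572 rad; a=sin²(Δφ/2)+cosφ1·cosφ2·sin²(Δλ/2)=0.3965866498; c=2·atan2(√a, √(1-a))=1.362465916; dist=6371·c=8680.270 ≈ 8680.3 km; running total=57013.7 km
Leg 4 bearing: y=sinΔλ·cosφ2=0.00942192, x=cosφ1·sinφ2-sinφ1·cosφ2·cosΔλ=0.97833223; θ=atan2(y, x)=0.5518° ≈ 0.6°
Leg 5: φ1=0.8492667, φ2=-1.0804356, Δφ=-1.9297023, Δλ=3.6780667 rad; a=sin²(Δφ/2)+cosφ1·cosφ2·sin²(Δλ/2)=0.9648491539; c=2·atan2(√a, √(1-a))=2.764389223; dist=6371·c=17611.924 ≈ 17611.9 km; running total=74625.6 km
Leg 5 bearing: y=sinΔλ·cosφ2=-0.24070359, x=cosφ1·sinφ2-sinφ1·cosφ2·cosΔλ=-0.27878816; θ=atan2(y, x)=-139.1929° <0 so +360° → 220.8071° ≈ 220.8°
Leg 6: φ1=-1.0804356, φ2=0.9362993, Δφ=2.0167349, Δλ=-5.5385929 rad; a=sin²(Δφ/2)+cosφ1·cosφ2·sin²(Δλ/2)=0.7525906677; c=2·atan2(√a, √(1-a))=2.100388398; dist=6371·c=13381.574 ≈ 13381.6 km; running total=88007.2 km
Leg 6 bearing: y=sinΔλ·cosφ2=0.40170538, x=cosφ1·sinφ2-sinφ1·cosφ2·cosΔλ=0.76382237; θ=atan2(y, x)=27.7405° ≈ 27.7°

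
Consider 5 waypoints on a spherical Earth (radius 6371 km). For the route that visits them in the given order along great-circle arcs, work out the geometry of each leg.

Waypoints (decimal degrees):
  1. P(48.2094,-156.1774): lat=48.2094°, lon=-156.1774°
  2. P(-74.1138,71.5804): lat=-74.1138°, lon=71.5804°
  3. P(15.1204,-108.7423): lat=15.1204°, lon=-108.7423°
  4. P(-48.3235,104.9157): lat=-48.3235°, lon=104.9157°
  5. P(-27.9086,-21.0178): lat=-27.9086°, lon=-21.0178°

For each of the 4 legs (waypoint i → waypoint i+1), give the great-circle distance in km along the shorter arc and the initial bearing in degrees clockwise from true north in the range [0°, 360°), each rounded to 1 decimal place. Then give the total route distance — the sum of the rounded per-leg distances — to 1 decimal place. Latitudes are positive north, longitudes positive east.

Leg 1: dist=16358.2 km, bearing=201.9°
Leg 2: dist=13455.3 km, bearing=179.6°
Leg 3: dist=15212.9 km, bearing=212.6°
Leg 4: dist=9977.1 km, bearing=225.7°
Total: 55003.5 km

Leg 1: φ1=0.8414128, φ2=-1.2935298, Δφ=-2.1349426, Δλ=3.9751235 rad; a=sin²(Δφ/2)+cosφ1·cosφ2·sin²(Δλ/2)=0.9198703475; c=2·atan2(√a, √(1-a))=2.567601820; dist=6371·c=16358.191 ≈ 16358.2 km; running total=16358.2 km
Leg 1 bearing: y=sinΔλ·cosφ2=-0.20264316, x=cosφ1·sinφ2-sinφ1·cosφ2·cosΔλ=-0.50375720; θ=atan2(y, x)=-158.0869° <0 so +360° → 201.9131° ≈ 201.9°
Leg 2: φ1=-1.2935298, φ2=0.2639008, Δφ=1.5574306, Δλ=-3.1472248 rad; a=sin²(Δφ/2)+cosφ1·cosφ2·sin²(Δλ/2)=0.7575663094; c=2·atan2(√a, √(1-a))=2.111958697; dist=6371·c=13455.289 ≈ 13455.3 km; running total=29813.5 km
Leg 2 bearing: y=sinΔλ·cosφ2=0.00543716, x=cosφ1·sinφ2-sinφ1·cosφ2·cosΔλ=-0.85709324; θ=atan2(y, x)=179.6365° ≈ 179.6°
Leg 3: φ1=0.2639008, φ2=-0.8434042, Δφ=-1.1073049, Δλ=3.7290356 rad; a=sin²(Δφ/2)+cosφ1·cosφ2·sin²(Δλ/2)=0.8645631263; c=2·atan2(√a, √(1-a))=2.387840707; dist=6371·c=15212.933 ≈ 15212.9 km; running total=45026.4 km
Leg 3 bearing: y=sinΔλ·cosφ2=-0.36852381, x=cosφ1·sinφ2-sinφ1·cosφ2·cosΔλ=-0.57668459; θ=atan2(y, x)=-147.4198° <0 so +360° → 212.5802° ≈ 212.6°
Leg 4: φ1=-0.8434042, φ2=-0.4870970, Δφ=0.3563072, Δλ=-2.1979542 rad; a=sin²(Δφ/2)+cosφ1·cosφ2·sin²(Δλ/2)=0.4976119876; c=2·atan2(√a, √(1-a))=1.566020284; dist=6371·c=9977.115 ≈ 9977.1 km; running total=55003.5 km
Leg 4 bearing: y=sinΔλ·cosφ2=-0.71552697, x=cosφ1·sinφ2-sinφ1·cosφ2·cosΔλ=-0.69856879; θ=atan2(y, x)=-134.3129° <0 so +360° → 225.6871° ≈ 225.7°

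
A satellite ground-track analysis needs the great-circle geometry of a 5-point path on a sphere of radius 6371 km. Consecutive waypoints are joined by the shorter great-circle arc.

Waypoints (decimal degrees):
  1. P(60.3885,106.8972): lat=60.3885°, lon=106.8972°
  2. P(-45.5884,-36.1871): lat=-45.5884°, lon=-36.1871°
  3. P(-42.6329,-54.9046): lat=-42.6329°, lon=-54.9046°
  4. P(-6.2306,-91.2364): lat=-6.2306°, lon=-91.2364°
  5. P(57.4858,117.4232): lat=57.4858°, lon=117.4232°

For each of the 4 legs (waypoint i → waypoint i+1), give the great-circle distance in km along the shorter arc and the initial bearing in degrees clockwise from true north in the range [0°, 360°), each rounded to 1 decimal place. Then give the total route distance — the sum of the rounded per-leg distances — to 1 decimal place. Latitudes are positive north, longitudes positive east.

Leg 1: φ1=1.0539782, φ2=-0.7956677, Δφ=-1.8496458, Δλ=-2.4972921 rad; a=sin²(Δφ/2)+cosφ1·cosφ2·sin²(Δλ/2)=0.9487498424; c=2·atan2(√a, √(1-a))=2.684863266; dist=6371·c=17105.264 ≈ 17105.3 km; running total=17105.3 km
Leg 1 bearing: y=sinΔλ·cosφ2=-0.42033219, x=cosφ1·sinφ2-sinφ1·cosφ2·cosΔλ=0.13347345; θ=atan2(y, x)=-72.3831° <0 so +360° → 287.6169° ≈ 287.6°
Leg 2: φ1=-0.7956677, φ2=-0.7440845, Δφ=0.0515832, Δλ=-0.3266820 rad; a=sin²(Δφ/2)+cosφ1·cosφ2·sin²(Δλ/2)=0.0142797933; c=2·atan2(√a, √(1-a))=0.239568667; dist=6371·c=1526.292 ≈ 1526.3 km; running total=18631.6 km
Leg 2 bearing: y=sinΔλ·cosφ2=-0.23609047, x=cosφ1·sinφ2-sinφ1·cosφ2·cosΔλ=0.02376578; θ=atan2(y, x)=-84.2518° <0 so +360° → 275.7482° ≈ 275.7°
Leg 3: φ1=-0.7440845, φ2=-0.1087445, Δφ=0.6353400, Δλ=-0.6341095 rad; a=sin²(Δφ/2)+cosφ1·cosφ2·sin²(Δλ/2)=0.1686536070; c=2·atan2(√a, √(1-a))=0.846387564; dist=6371·c=5392.335 ≈ 5392.3 km; running total=24023.9 km
Leg 3 bearing: y=sinΔλ·cosφ2=-0.58896081, x=cosφ1·sinφ2-sinφ1·cosφ2·cosΔλ=0.46256182; θ=atan2(y, x)=-51.8544° <0 so +360° → 308.1456° ≈ 308.1°
Leg 4: φ1=-0.1087445, φ2=1.0033165, Δφ=1.1120610, Δλ=3.6417970 rad; a=sin²(Δφ/2)+cosφ1·cosφ2·sin²(Δλ/2)=0.7801942843; c=2·atan2(√a, √(1-a))=2.165651208; dist=6371·c=13797.364 ≈ 13797.4 km; running total=37821.3 km
Leg 4 bearing: y=sinΔλ·cosφ2=-0.25779176, x=cosφ1·sinφ2-sinφ1·cosφ2·cosΔλ=0.78708834; θ=atan2(y, x)=-18.1350° <0 so +360° → 341.8650° ≈ 341.9°

Leg 1: dist=17105.3 km, bearing=287.6°
Leg 2: dist=1526.3 km, bearing=275.7°
Leg 3: dist=5392.3 km, bearing=308.1°
Leg 4: dist=13797.4 km, bearing=341.9°
Total: 37821.3 km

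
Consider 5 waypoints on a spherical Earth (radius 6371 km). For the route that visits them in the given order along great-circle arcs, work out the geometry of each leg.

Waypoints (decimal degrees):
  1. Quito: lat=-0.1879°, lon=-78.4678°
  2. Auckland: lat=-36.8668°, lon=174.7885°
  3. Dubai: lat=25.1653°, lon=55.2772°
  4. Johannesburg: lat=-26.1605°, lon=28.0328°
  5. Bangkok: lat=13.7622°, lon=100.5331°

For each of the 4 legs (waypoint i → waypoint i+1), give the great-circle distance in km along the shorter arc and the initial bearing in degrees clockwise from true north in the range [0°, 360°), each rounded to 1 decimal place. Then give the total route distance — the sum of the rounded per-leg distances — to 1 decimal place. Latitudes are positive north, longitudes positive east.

Leg 1: dist=11476.4 km, bearing=231.9°
Leg 2: dist=14201.8 km, bearing=275.3°
Leg 3: dist=6412.8 km, bearing=209.1°
Leg 4: dist=9001.4 km, bearing=69.7°
Total: 41092.4 km

Leg 1: φ1=-0.0032795, φ2=-0.6434470, Δφ=-0.6401676, Δλ=4.4201563 rad; a=sin²(Δφ/2)+cosφ1·cosφ2·sin²(Δλ/2)=0.6142566737; c=2·atan2(√a, √(1-a))=1.801346678; dist=6371·c=11476.380 ≈ 11476.4 km; running total=11476.4 km
Leg 1 bearing: y=sinΔλ·cosφ2=-0.76611350, x=cosφ1·sinφ2-sinφ1·cosφ2·cosΔλ=-0.60070938; θ=atan2(y, x)=-128.1000° <0 so +360° → 231.9000° ≈ 231.9°
Leg 2: φ1=-0.6434470, φ2=0.4392173, Δφ=1.0826644, Δλ=-2.0858657 rad; a=sin²(Δφ/2)+cosφ1·cosφ2·sin²(Δλ/2)=0.8059035650; c=2·atan2(√a, √(1-a))=2.229139499; dist=6371·c=14201.848 ≈ 14201.8 km; running total=25678.2 km
Leg 2 bearing: y=sinΔλ·cosφ2=-0.78765775, x=cosφ1·sinφ2-sinφ1·cosφ2·cosΔλ=0.07271381; θ=atan2(y, x)=-84.7256° <0 so +360° → 275.2744° ≈ 275.3°
Leg 3: φ1=0.4392173, φ2=-0.4565869, Δφ=-0.8958042, Δλ=-0.4755045 rad; a=sin²(Δφ/2)+cosφ1·cosφ2·sin²(Δλ/2)=0.2326158210; c=2·atan2(√a, √(1-a))=1.006562736; dist=6371·c=6412.811 ≈ 6412.8 km; running total=32091.0 km
Leg 3 bearing: y=sinΔλ·cosφ2=-0.41089248, x=cosφ1·sinφ2-sinφ1·cosφ2·cosΔλ=-0.73836994; θ=atan2(y, x)=-150.9047° <0 so +360° → 209.0953° ≈ 209.1°
Leg 4: φ1=-0.4565869, φ2=0.2401957, Δφ=0.6967826, Δλ=1.2653689 rad; a=sin²(Δφ/2)+cosφ1·cosφ2·sin²(Δλ/2)=0.4213672235; c=2·atan2(√a, √(1-a))=1.412875190; dist=6371·c=9001.428 ≈ 9001.4 km; running total=41092.4 km
Leg 4 bearing: y=sinΔλ·cosφ2=0.92633864, x=cosφ1·sinφ2-sinφ1·cosφ2·cosΔλ=0.34229267; θ=atan2(y, x)=69.7202° ≈ 69.7°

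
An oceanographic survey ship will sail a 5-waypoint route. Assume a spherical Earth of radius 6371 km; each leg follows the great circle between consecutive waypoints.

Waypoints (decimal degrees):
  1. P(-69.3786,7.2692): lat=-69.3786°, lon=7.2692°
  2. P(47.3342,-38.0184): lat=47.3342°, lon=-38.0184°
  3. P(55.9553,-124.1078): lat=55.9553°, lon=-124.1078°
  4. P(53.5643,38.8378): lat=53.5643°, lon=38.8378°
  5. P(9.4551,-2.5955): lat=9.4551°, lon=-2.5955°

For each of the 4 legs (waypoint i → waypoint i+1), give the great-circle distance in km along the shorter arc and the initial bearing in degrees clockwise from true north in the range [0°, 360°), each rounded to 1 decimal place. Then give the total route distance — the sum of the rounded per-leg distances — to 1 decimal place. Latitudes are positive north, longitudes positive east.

Leg 1: dist=13493.6 km, bearing=325.7°
Leg 2: dist=5622.9 km, bearing=313.7°
Leg 3: dist=7738.0 km, bearing=10.7°
Leg 4: dist=6132.7 km, bearing=232.7°
Total: 32987.2 km

Leg 1: φ1=-1.2108850, φ2=0.8261376, Δφ=2.0370226, Δλ=-0.7904177 rad; a=sin²(Δφ/2)+cosφ1·cosφ2·sin²(Δλ/2)=0.7601388947; c=2·atan2(√a, √(1-a))=2.117972527; dist=6371·c=13493.603 ≈ 13493.6 km; running total=13493.6 km
Leg 1 bearing: y=sinΔλ·cosφ2=-0.48162046, x=cosφ1·sinφ2-sinφ1·cosφ2·cosΔλ=0.70523241; θ=atan2(y, x)=-34.3301° <0 so +360° → 325.6699° ≈ 325.7°
Leg 2: φ1=0.8261376, φ2=0.9766042, Δφ=0.1504666, Δλ=-1.5025435 rad; a=sin²(Δφ/2)+cosφ1·cosφ2·sin²(Δλ/2)=0.1824188178; c=2·atan2(√a, √(1-a))=0.882577611; dist=6371·c=5622.902 ≈ 5622.9 km; running total=19116.5 km
Leg 2 bearing: y=sinΔλ·cosφ2=-0.55853603, x=cosφ1·sinφ2-sinφ1·cosφ2·cosΔλ=0.53348503; θ=atan2(y, x)=-46.3141° <0 so +360° → 313.6859° ≈ 313.7°
Leg 3: φ1=0.9766042, φ2=0.9348734, Δφ=-0.0417308, Δλ=2.8439372 rad; a=sin²(Δφ/2)+cosφ1·cosφ2·sin²(Δλ/2)=0.3256247915; c=2·atan2(√a, √(1-a))=1.214558847; dist=6371·c=7737.954 ≈ 7738.0 km; running total=26854.5 km
Leg 3 bearing: y=sinΔλ·cosφ2=0.17418467, x=cosφ1·sinφ2-sinφ1·cosφ2·cosΔλ=0.92088699; θ=atan2(y, x)=10.7109° ≈ 10.7°
Leg 4: φ1=0.9348734, φ2=0.1650226, Δφ=-0.7698508, Δλ=-0.7231475 rad; a=sin²(Δφ/2)+cosφ1·cosφ2·sin²(Δλ/2)=0.2143042736; c=2·atan2(√a, √(1-a))=0.962595978; dist=6371·c=6132.699 ≈ 6132.7 km; running total=32987.2 km
Leg 4 bearing: y=sinΔλ·cosφ2=-0.65275763, x=cosφ1·sinφ2-sinφ1·cosφ2·cosΔλ=-0.49741259; θ=atan2(y, x)=-127.3080° <0 so +360° → 232.6920° ≈ 232.7°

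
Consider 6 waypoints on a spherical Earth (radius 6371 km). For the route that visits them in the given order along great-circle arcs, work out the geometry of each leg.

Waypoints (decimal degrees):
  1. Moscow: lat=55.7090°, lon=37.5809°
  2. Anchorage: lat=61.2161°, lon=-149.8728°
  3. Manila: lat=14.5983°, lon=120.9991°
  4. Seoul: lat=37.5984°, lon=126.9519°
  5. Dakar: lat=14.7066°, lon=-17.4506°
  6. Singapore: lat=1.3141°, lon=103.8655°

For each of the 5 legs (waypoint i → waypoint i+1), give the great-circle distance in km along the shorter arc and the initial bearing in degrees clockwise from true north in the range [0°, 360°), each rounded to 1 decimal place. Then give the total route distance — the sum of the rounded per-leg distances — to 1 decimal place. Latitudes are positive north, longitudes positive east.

Leg 1: dist=6997.2 km, bearing=4.0°
Leg 2: dist=8542.1 km, bearing=276.4°
Leg 3: dist=2624.1 km, bearing=11.8°
Leg 4: dist=13112.2 km, bearing=320.4°
Leg 5: dist=13319.7 km, bearing=79.8°
Total: 44595.3 km

Leg 1: φ1=0.9723055, φ2=1.0684225, Δφ=0.0961170, Δλ=-3.2716843 rad; a=sin²(Δφ/2)+cosφ1·cosφ2·sin²(Δλ/2)=0.2724411749; c=2·atan2(√a, √(1-a))=1.098291990; dist=6371·c=6997.218 ≈ 6997.2 km; running total=6997.2 km
Leg 1 bearing: y=sinΔλ·cosφ2=0.06246354, x=cosφ1·sinφ2-sinφ1·cosφ2·cosΔλ=0.88823771; θ=atan2(y, x)=4.0226° ≈ 4.0°
Leg 2: φ1=1.0684225, φ2=0.2547884, Δφ=-0.8136341, Δλ=4.7276065 rad; a=sin²(Δφ/2)+cosφ1·cosφ2·sin²(Δλ/2)=0.3860052309; c=2·atan2(√a, √(1-a))=1.340783987; dist=6371·c=8542.135 ≈ 8542.1 km; running total=15539.3 km
Leg 2 bearing: y=sinΔλ·cosφ2=-0.96760460, x=cosφ1·sinφ2-sinφ1·cosφ2·cosΔλ=0.10845323; θ=atan2(y, x)=-83.6047° <0 so +360° → 276.3953° ≈ 276.4°
Leg 3: φ1=0.2547884, φ2=0.6562159, Δφ=0.4014275, Δλ=0.1038960 rad; a=sin²(Δφ/2)+cosφ1·cosφ2·sin²(Δλ/2)=0.0418151412; c=2·atan2(√a, √(1-a))=0.411880248; dist=6371·c=2624.089 ≈ 2624.1 km; running total=18163.4 km
Leg 3 bearing: y=sinΔλ·cosφ2=0.08216945, x=cosφ1·sinφ2-sinφ1·cosφ2·cosΔλ=0.39180955; θ=atan2(y, x)=11.8443° ≈ 11.8°
Leg 4: φ1=0.6562159, φ2=0.2566786, Δφ=-0.3995373, Δλ=-2.5202991 rad; a=sin²(Δφ/2)+cosφ1·cosφ2·sin²(Δλ/2)=0.7341236548; c=2·atan2(√a, √(1-a))=2.058102475; dist=6371·c=13112.171 ≈ 13112.2 km; running total=31275.6 km
Leg 4 bearing: y=sinΔλ·cosφ2=-0.56301744, x=cosφ1·sinφ2-sinφ1·cosφ2·cosΔλ=0.68099620; θ=atan2(y, x)=-39.5824° <0 so +360° → 320.4176° ≈ 320.4°
Leg 5: φ1=0.2566786, φ2=0.0229354, Δφ=-0.2337432, Δλ=2.1173654 rad; a=sin²(Δφ/2)+cosφ1·cosφ2·sin²(Δλ/2)=0.7483884059; c=2·atan2(√a, √(1-a))=2.090677267; dist=6371·c=13319.705 ≈ 13319.7 km; running total=44595.3 km
Leg 5 bearing: y=sinΔλ·cosφ2=0.85408812, x=cosφ1·sinφ2-sinφ1·cosφ2·cosΔλ=0.15409826; θ=atan2(y, x)=79.7725° ≈ 79.8°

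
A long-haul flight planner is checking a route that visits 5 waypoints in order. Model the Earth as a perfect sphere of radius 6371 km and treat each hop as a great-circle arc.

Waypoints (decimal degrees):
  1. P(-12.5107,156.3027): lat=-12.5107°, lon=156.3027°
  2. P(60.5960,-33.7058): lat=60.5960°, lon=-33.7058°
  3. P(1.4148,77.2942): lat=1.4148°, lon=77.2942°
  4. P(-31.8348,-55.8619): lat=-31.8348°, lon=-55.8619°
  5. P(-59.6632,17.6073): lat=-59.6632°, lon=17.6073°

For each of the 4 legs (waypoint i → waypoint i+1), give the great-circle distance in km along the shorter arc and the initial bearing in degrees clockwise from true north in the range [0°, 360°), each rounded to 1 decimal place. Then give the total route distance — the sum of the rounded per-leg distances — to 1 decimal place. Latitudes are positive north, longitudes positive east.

Leg 1: φ1=-0.2183529, φ2=1.0575997, Δφ=1.2759526, Δλ=-3.3162739 rad; a=sin²(Δφ/2)+cosφ1·cosφ2·sin²(Δλ/2)=0.8303646975; c=2·atan2(√a, √(1-a))=2.292586391; dist=6371·c=14606.068 ≈ 14606.1 km; running total=14606.1 km
Leg 1 bearing: y=sinΔλ·cosφ2=0.08532683, x=cosφ1·sinφ2-sinφ1·cosφ2·cosΔλ=0.74575867; θ=atan2(y, x)=6.5272° ≈ 6.5°
Leg 2: φ1=1.0575997, φ2=0.0246929, Δφ=-1.0329068, Δλ=1.9373155 rad; a=sin²(Δφ/2)+cosφ1·cosφ2·sin²(Δλ/2)=0.5771912755; c=2·atan2(√a, √(1-a))=1.725798808; dist=6371·c=10995.064 ≈ 10995.1 km; running total=25601.2 km
Leg 2 bearing: y=sinΔλ·cosφ2=0.93329582, x=cosφ1·sinφ2-sinφ1·cosφ2·cosΔλ=0.32422976; θ=atan2(y, x)=70.8426° ≈ 70.8°
Leg 3: φ1=0.0246929, φ2=-0.5556221, Δφ=-0.5803150, Δλ=-2.3240124 rad; a=sin²(Δφ/2)+cosφ1·cosφ2·sin²(Δλ/2)=0.7969720199; c=2·atan2(√a, √(1-a))=2.206748782; dist=6371·c=14059.196 ≈ 14059.2 km; running total=39660.4 km
Leg 3 bearing: y=sinΔλ·cosφ2=-0.61975710, x=cosφ1·sinφ2-sinφ1·cosφ2·cosΔλ=-0.51296356; θ=atan2(y, x)=-129.6140° <0 so +360° → 230.3860° ≈ 230.4°
Leg 4: φ1=-0.5556221, φ2=-1.0413193, Δφ=-0.4856972, Δλ=1.2822794 rad; a=sin²(Δφ/2)+cosφ1·cosφ2·sin²(Δλ/2)=0.2113304528; c=2·atan2(√a, √(1-a))=0.955330304; dist=6371·c=6086.409 ≈ 6086.4 km; running total=45746.8 km
Leg 4 bearing: y=sinΔλ·cosφ2=0.48420547, x=cosφ1·sinφ2-sinφ1·cosφ2·cosΔλ=-0.65743793; θ=atan2(y, x)=143.6282° ≈ 143.6°

Leg 1: dist=14606.1 km, bearing=6.5°
Leg 2: dist=10995.1 km, bearing=70.8°
Leg 3: dist=14059.2 km, bearing=230.4°
Leg 4: dist=6086.4 km, bearing=143.6°
Total: 45746.8 km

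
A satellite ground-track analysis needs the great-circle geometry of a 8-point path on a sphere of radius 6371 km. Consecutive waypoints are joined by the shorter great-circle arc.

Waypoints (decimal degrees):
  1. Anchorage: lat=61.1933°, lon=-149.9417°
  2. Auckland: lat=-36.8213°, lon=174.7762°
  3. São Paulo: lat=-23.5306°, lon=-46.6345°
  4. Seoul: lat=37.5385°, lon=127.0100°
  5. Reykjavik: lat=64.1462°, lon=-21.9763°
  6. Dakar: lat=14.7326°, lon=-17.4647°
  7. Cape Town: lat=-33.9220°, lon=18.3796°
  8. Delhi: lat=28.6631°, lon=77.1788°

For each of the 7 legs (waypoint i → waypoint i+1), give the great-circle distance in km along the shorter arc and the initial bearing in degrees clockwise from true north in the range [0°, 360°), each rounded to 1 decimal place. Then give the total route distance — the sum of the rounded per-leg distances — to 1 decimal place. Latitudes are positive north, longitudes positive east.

Leg 1: φ1=1.0680246, φ2=-0.6426529, Δφ=-1.7106775, Δλ=5.6673965 rad; a=sin²(Δφ/2)+cosφ1·cosφ2·sin²(Δλ/2)=0.6051385305; c=2·atan2(√a, √(1-a))=1.782654675; dist=6371·c=11357.293 ≈ 11357.3 km; running total=11357.3 km
Leg 1 bearing: y=sinΔλ·cosφ2=-0.46237588, x=cosφ1·sinφ2-sinφ1·cosφ2·cosΔλ=-0.86138963; θ=atan2(y, x)=-151.7740° <0 so +360° → 208.2260° ≈ 208.2°
Leg 2: φ1=-0.6426529, φ2=-0.4106864, Δφ=0.2319665, Δλ=-3.8643457 rad; a=sin²(Δφ/2)+cosφ1·cosφ2·sin²(Δλ/2)=0.6555882619; c=2·atan2(√a, √(1-a))=1.887227096; dist=6371·c=12023.524 ≈ 12023.5 km; running total=23380.8 km
Leg 2 bearing: y=sinΔλ·cosφ2=0.60645021, x=cosφ1·sinφ2-sinφ1·cosφ2·cosΔλ=-0.73170165; θ=atan2(y, x)=140.3473° ≈ 140.3°
Leg 3: φ1=-0.4106864, φ2=0.6551704, Δφ=1.0658569, Δλ=3.0306683 rad; a=sin²(Δφ/2)+cosφ1·cosφ2·sin²(Δλ/2)=0.9828971540; c=2·atan2(√a, √(1-a))=2.879285599; dist=6371·c=18343.929 ≈ 18343.9 km; running total=41724.7 km
Leg 3 bearing: y=sinΔλ·cosφ2=0.08777659, x=cosφ1·sinφ2-sinφ1·cosφ2·cosΔλ=0.24400128; θ=atan2(y, x)=19.7856° ≈ 19.8°
Leg 4: φ1=0.6551704, φ2=1.1195624, Δφ=0.4643920, Δλ=-2.6003015 rad; a=sin²(Δφ/2)+cosφ1·cosφ2·sin²(Δλ/2)=0.3740211634; c=2·atan2(√a, √(1-a))=1.316093666; dist=6371·c=8384.833 ≈ 8384.8 km; running total=50109.5 km
Leg 4 bearing: y=sinΔλ·cosφ2=-0.22468527, x=cosφ1·sinφ2-sinφ1·cosφ2·cosΔλ=0.94129372; θ=atan2(y, x)=-13.4252° <0 so +360° → 346.5748° ≈ 346.6°
Leg 5: φ1=1.1195624, φ2=0.2571324, Δφ=-0.8624300, Δλ=0.0787423 rad; a=sin²(Δφ/2)+cosφ1·cosφ2·sin²(Δλ/2)=0.1753564077; c=2·atan2(√a, √(1-a))=0.864149510; dist=6371·c=5505.497 ≈ 5505.5 km; running total=55615.0 km
Leg 5 bearing: y=sinΔλ·cosφ2=0.07607481, x=cosφ1·sinφ2-sinφ1·cosφ2·cosΔλ=-0.75672900; θ=atan2(y, x)=174.2593° ≈ 174.3°
Leg 6: φ1=0.2571324, φ2=-0.5920506, Δφ=-0.8491830, Δλ=0.6256011 rad; a=sin²(Δφ/2)+cosφ1·cosφ2·sin²(Δλ/2)=0.2456954501; c=2·atan2(√a, √(1-a))=1.037227761; dist=6371·c=6608.178 ≈ 6608.2 km; running total=62223.2 km
Leg 6 bearing: y=sinΔλ·cosφ2=0.48591697, x=cosφ1·sinφ2-sinφ1·cosφ2·cosΔλ=-0.71077527; θ=atan2(y, x)=145.6418° ≈ 145.6°
Leg 7: φ1=-0.5920506, φ2=0.5002655, Δφ=1.0923161, Δλ=1.0262396 rad; a=sin²(Δφ/2)+cosφ1·cosφ2·sin²(Δλ/2)=0.4452451674; c=2·atan2(√a, √(1-a))=1.461066592; dist=6371·c=9308.455 ≈ 9308.5 km; running total=71531.7 km
Leg 7 bearing: y=sinΔλ·cosφ2=0.75053752, x=cosφ1·sinφ2-sinφ1·cosφ2·cosΔλ=0.65169093; θ=atan2(y, x)=49.0323° ≈ 49.0°

Leg 1: dist=11357.3 km, bearing=208.2°
Leg 2: dist=12023.5 km, bearing=140.3°
Leg 3: dist=18343.9 km, bearing=19.8°
Leg 4: dist=8384.8 km, bearing=346.6°
Leg 5: dist=5505.5 km, bearing=174.3°
Leg 6: dist=6608.2 km, bearing=145.6°
Leg 7: dist=9308.5 km, bearing=49.0°
Total: 71531.7 km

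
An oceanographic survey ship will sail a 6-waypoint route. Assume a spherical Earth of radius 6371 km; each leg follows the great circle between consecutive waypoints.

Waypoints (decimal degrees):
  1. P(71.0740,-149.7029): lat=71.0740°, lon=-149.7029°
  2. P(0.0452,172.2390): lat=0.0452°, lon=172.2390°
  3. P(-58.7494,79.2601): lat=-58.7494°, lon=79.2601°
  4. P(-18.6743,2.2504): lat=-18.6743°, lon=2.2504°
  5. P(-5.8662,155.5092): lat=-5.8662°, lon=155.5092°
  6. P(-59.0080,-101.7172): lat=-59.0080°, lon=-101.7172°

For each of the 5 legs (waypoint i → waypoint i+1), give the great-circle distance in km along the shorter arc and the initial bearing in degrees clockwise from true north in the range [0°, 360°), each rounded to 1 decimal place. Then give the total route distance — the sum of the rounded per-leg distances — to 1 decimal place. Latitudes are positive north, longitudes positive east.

Leg 1: φ1=1.2404753, φ2=0.0007889, Δφ=-1.2396864, Δλ=5.6189462 rad; a=sin²(Δφ/2)+cosφ1·cosφ2·sin²(Δλ/2)=0.3719338851; c=2·atan2(√a, √(1-a))=1.311777503; dist=6371·c=8357.334 ≈ 8357.3 km; running total=8357.3 km
Leg 1 bearing: y=sinΔλ·cosφ2=-0.61646004, x=cosφ1·sinφ2-sinφ1·cosφ2·cosΔλ=-0.74456249; θ=atan2(y, x)=-140.3770° <0 so +360° → 219.6230° ≈ 219.6°
Leg 2: φ1=0.0007889, φ2=-1.0253705, Δφ=-1.0261594, Δλ=-1.6227879 rad; a=sin²(Δφ/2)+cosφ1·cosφ2·sin²(Δλ/2)=0.5138172958; c=2·atan2(√a, √(1-a))=1.598434437; dist=6371·c=10183.626 ≈ 10183.6 km; running total=18540.9 km
Leg 2 bearing: y=sinΔλ·cosφ2=-0.51808120, x=cosφ1·sinφ2-sinφ1·cosφ2·cosΔλ=-0.85488490; θ=atan2(y, x)=-148.7831° <0 so +360° → 211.2169° ≈ 211.2°
Leg 3: φ1=-1.0253705, φ2=-0.3259280, Δφ=0.6994424, Δλ=-1.3440728 rad; a=sin²(Δφ/2)+cosφ1·cosφ2·sin²(Δλ/2)=0.3078967158; c=2·atan2(√a, √(1-a))=1.176448051; dist=6371·c=7495.151 ≈ 7495.2 km; running total=26036.1 km
Leg 3 bearing: y=sinΔλ·cosφ2=-0.92310944, x=cosφ1·sinφ2-sinφ1·cosφ2·cosΔλ=0.01594615; θ=atan2(y, x)=-89.0103° <0 so +360° → 270.9897° ≈ 271.0°
Leg 4: φ1=-0.3259280, φ2=-0.1023845, Δφ=0.2235435, Δλ=2.6748707 rad; a=sin²(Δφ/2)+cosφ1·cosφ2·sin²(Δλ/2)=0.9044385804; c=2·atan2(√a, √(1-a))=2.513036263; dist=6371·c=16010.554 ≈ 16010.6 km; running total=42046.7 km
Leg 4 bearing: y=sinΔλ·cosφ2=0.44760496, x=cosφ1·sinφ2-sinφ1·cosφ2·cosΔλ=-0.38127095; θ=atan2(y, x)=130.4244° ≈ 130.4°
Leg 5: φ1=-0.1023845, φ2=-1.0298839, Δφ=-0.9274994, Δλ=-4.4894476 rad; a=sin²(Δφ/2)+cosφ1·cosφ2·sin²(Δλ/2)=0.5128185397; c=2·atan2(√a, √(1-a))=1.596436215; dist=6371·c=10170.895 ≈ 10170.9 km; running total=52217.6 km
Leg 5 bearing: y=sinΔλ·cosφ2=0.50217484, x=cosφ1·sinφ2-sinφ1·cosφ2·cosΔλ=-0.86438601; θ=atan2(y, x)=149.8451° ≈ 149.8°

Leg 1: dist=8357.3 km, bearing=219.6°
Leg 2: dist=10183.6 km, bearing=211.2°
Leg 3: dist=7495.2 km, bearing=271.0°
Leg 4: dist=16010.6 km, bearing=130.4°
Leg 5: dist=10170.9 km, bearing=149.8°
Total: 52217.6 km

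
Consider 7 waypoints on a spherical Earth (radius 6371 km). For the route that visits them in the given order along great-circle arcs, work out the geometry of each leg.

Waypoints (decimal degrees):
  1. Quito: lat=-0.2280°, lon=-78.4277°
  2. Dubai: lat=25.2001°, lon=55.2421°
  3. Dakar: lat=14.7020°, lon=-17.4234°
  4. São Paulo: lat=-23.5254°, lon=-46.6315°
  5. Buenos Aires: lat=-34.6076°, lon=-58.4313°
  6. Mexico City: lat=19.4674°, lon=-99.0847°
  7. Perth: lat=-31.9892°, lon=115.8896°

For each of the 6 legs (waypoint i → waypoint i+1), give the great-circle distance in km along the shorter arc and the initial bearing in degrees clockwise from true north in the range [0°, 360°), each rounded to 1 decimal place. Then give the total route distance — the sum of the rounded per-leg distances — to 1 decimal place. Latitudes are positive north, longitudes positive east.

Leg 1: dist=14320.8 km, bearing=57.1°
Leg 2: dist=7600.9 km, bearing=276.6°
Leg 3: dist=5305.8 km, bearing=217.2°
Leg 4: dist=1680.7 km, bearing=220.2°
Leg 5: dist=7389.6 km, bearing=317.9°
Leg 6: dist=16266.1 km, bearing=241.1°
Total: 52563.9 km

Leg 1: φ1=-0.0039794, φ2=0.4398247, Δφ=0.4438041, Δλ=2.3329781 rad; a=sin²(Δφ/2)+cosφ1·cosφ2·sin²(Δλ/2)=0.8132365374; c=2·atan2(√a, √(1-a))=2.247816335; dist=6371·c=14320.838 ≈ 14320.8 km; running total=14320.8 km
Leg 1 bearing: y=sinΔλ·cosφ2=0.65448910, x=cosφ1·sinφ2-sinφ1·cosφ2·cosΔλ=0.42329127; θ=atan2(y, x)=57.1072° ≈ 57.1°
Leg 2: φ1=0.4398247, φ2=0.2565983, Δφ=-0.1832264, Δλ=-1.2682522 rad; a=sin²(Δφ/2)+cosφ1·cosφ2·sin²(Δλ/2)=0.3155871829; c=2·atan2(√a, √(1-a))=1.193051063; dist=6371·c=7600.928 ≈ 7600.9 km; running total=21921.7 km
Leg 2 bearing: y=sinΔλ·cosφ2=-0.92332751, x=cosφ1·sinφ2-sinφ1·cosφ2·cosΔλ=0.10692970; θ=atan2(y, x)=-83.3941° <0 so +360° → 276.6059° ≈ 276.6°
Leg 3: φ1=0.2565983, φ2=-0.4105957, Δφ=-0.6671940, Δλ=-0.5097775 rad; a=sin²(Δφ/2)+cosφ1·cosφ2·sin²(Δλ/2)=0.1636004352; c=2·atan2(√a, √(1-a))=0.832810516; dist=6371·c=5305.836 ≈ 5305.8 km; running total=27227.5 km
Leg 3 bearing: y=sinΔλ·cosφ2=-0.44742348, x=cosφ1·sinφ2-sinφ1·cosφ2·cosΔλ=-0.58919739; θ=atan2(y, x)=-142.7878° <0 so +360° → 217.2122° ≈ 217.2°
Leg 4: φ1=-0.4105957, φ2=-0.6040166, Δφ=-0.1934209, Δλ=-0.2059454 rad; a=sin²(Δφ/2)+cosφ1·cosφ2·sin²(Δλ/2)=0.0172973886; c=2·atan2(√a, √(1-a))=0.263803353; dist=6371·c=1680.691 ≈ 1680.7 km; running total=28908.2 km
Leg 4 bearing: y=sinΔλ·cosφ2=-0.16830992, x=cosφ1·sinφ2-sinφ1·cosφ2·cosΔλ=-0.19915955; θ=atan2(y, x)=-139.7988° <0 so +360° → 220.2012° ≈ 220.2°
Leg 5: φ1=-0.6040166, φ2=0.3397702, Δφ=0.9437868, Δλ=-0.7095357 rad; a=sin²(Δφ/2)+cosφ1·cosφ2·sin²(Δλ/2)=0.3002762455; c=2·atan2(√a, √(1-a))=1.159882218; dist=6371·c=7389.610 ≈ 7389.6 km; running total=36297.8 km
Leg 5 bearing: y=sinΔλ·cosφ2=-0.61423720, x=cosφ1·sinφ2-sinφ1·cosφ2·cosΔλ=0.68055444; θ=atan2(y, x)=-42.0680° <0 so +360° → 317.9320° ≈ 317.9°
Leg 6: φ1=0.3397702, φ2=-0.5583169, Δφ=-0.8980871, Δλ=3.7520093 rad; a=sin²(Δφ/2)+cosφ1·cosφ2·sin²(Δλ/2)=0.9159011505; c=2·atan2(√a, √(1-a))=2.553143123; dist=6371·c=16266.075 ≈ 16266.1 km; running total=52563.9 km
Leg 6 bearing: y=sinΔλ·cosφ2=-0.48616601, x=cosφ1·sinφ2-sinφ1·cosφ2·cosΔλ=-0.26785733; θ=atan2(y, x)=-118.8529° <0 so +360° → 241.1471° ≈ 241.1°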